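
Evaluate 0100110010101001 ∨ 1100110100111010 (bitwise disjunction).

OR: 1 when either bit is 1
  0100110010101001
| 1100110100111010
------------------
  1100110110111011
Decimal: 19625 | 52538 = 52667



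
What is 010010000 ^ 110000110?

XOR: 1 when bits differ
  010010000
^ 110000110
-----------
  100010110
Decimal: 144 ^ 390 = 278



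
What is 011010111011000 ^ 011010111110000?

XOR: 1 when bits differ
  011010111011000
^ 011010111110000
-----------------
  000000000101000
Decimal: 13784 ^ 13808 = 40



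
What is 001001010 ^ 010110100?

XOR: 1 when bits differ
  001001010
^ 010110100
-----------
  011111110
Decimal: 74 ^ 180 = 254



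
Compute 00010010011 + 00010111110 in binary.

Add column by column from the right: bit + bit + carry-in; write the sum mod 2, carry 1 when the sum is 2 or 3.
carry:  00101111100
        00010010011
+       00010111110
-------------------
       000101010001
(the carry out of the leftmost column, 0, becomes the leading bit)
Decimal check:
  00010010011 = 128 + 16 + 2 + 1 = 147
  00010111110 = 128 + 32 + 16 + 8 + 4 + 2 = 190
  147 + 190 = 337, and 000101010001 = 256 + 64 + 16 + 1 = 337 ✓



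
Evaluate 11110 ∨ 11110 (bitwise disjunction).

OR: 1 when either bit is 1
  11110
| 11110
-------
  11110
Decimal: 30 | 30 = 30



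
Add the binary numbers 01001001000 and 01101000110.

Add column by column from the right: bit + bit + carry-in; write the sum mod 2, carry 1 when the sum is 2 or 3.
carry:  10010000000
        01001001000
+       01101000110
-------------------
       010110001110
(the carry out of the leftmost column, 0, becomes the leading bit)
Decimal check:
  01001001000 = 512 + 64 + 8 = 584
  01101000110 = 512 + 256 + 64 + 4 + 2 = 838
  584 + 838 = 1422, and 010110001110 = 1024 + 256 + 128 + 8 + 4 + 2 = 1422 ✓



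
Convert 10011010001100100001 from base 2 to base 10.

Sum of powers of 2 for each 1-bit:
2^0 + 2^5 + 2^8 + 2^9 + 2^13 + 2^15 + 2^16 + 2^19
= 1 + 32 + 256 + 512 + 8192 + 32768 + 65536 + 524288
= 631585



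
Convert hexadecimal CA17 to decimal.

Expand by place value (powers of 16):
Digit values: C = 12, A = 10
CA17 = 12 × 16^3 + 10 × 16^2 + 1 × 16^1 + 7 × 16^0
= 12 × 4096 + 10 × 256 + 1 × 16 + 7 × 1
= 49152 + 2560 + 16 + 7
= 51735



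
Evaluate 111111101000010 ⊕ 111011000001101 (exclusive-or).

XOR: 1 when bits differ
  111111101000010
^ 111011000001101
-----------------
  000100101001111
Decimal: 32578 ^ 30221 = 2383



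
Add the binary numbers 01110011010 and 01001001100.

Add column by column from the right: bit + bit + carry-in; write the sum mod 2, carry 1 when the sum is 2 or 3.
carry:  10000110000
        01110011010
+       01001001100
-------------------
       010111100110
(the carry out of the leftmost column, 0, becomes the leading bit)
Decimal check:
  01110011010 = 512 + 256 + 128 + 16 + 8 + 2 = 922
  01001001100 = 512 + 64 + 8 + 4 = 588
  922 + 588 = 1510, and 010111100110 = 1024 + 256 + 128 + 64 + 32 + 4 + 2 = 1510 ✓



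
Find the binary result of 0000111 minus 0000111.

Method 1 - Direct subtraction (column by column from the right: bit − bit − borrow-in; if negative, add 2 and borrow 1 from the next column):
borrow: 0000000
        0000111
-       0000111
---------------
        0000000

Method 2 - Add two's complement:
Two's complement of 0000111: invert → 1111000, add 1 → 1111001
  0000111
+ 1111001
---------
 10000000  (end carry out of the top bit = 1)
Discarding the end carry: 0000000
Decimal check:
  0000111 = 4 + 2 + 1 = 7
  0000111 = 4 + 2 + 1 = 7
  7 - 7 = 0, and 0000000 = 0 ✓



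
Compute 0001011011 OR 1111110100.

OR: 1 when either bit is 1
  0001011011
| 1111110100
------------
  1111111111
Decimal: 91 | 1012 = 1023



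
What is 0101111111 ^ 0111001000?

XOR: 1 when bits differ
  0101111111
^ 0111001000
------------
  0010110111
Decimal: 383 ^ 456 = 183



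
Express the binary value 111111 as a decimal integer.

Sum of powers of 2 for each 1-bit:
2^0 + 2^1 + 2^2 + 2^3 + 2^4 + 2^5
= 1 + 2 + 4 + 8 + 16 + 32
= 63



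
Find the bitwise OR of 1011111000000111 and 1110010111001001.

OR: 1 when either bit is 1
  1011111000000111
| 1110010111001001
------------------
  1111111111001111
Decimal: 48647 | 58825 = 65487



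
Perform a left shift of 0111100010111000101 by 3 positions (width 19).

Original: 0111100010111000101 (decimal 247237)
Shift left by 3 positions
Append 3 zeros on the right and drop the 3 high bits that overflow the 19-bit width
Result: 1100010111000101000 (decimal 405032)
Equivalent: 247237 << 3 = 247237 × 2^3 = 1977896, truncated to 19 bits = 405032



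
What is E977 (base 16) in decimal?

Expand by place value (powers of 16):
Digit values: E = 14
E977 = 14 × 16^3 + 9 × 16^2 + 7 × 16^1 + 7 × 16^0
= 14 × 4096 + 9 × 256 + 7 × 16 + 7 × 1
= 57344 + 2304 + 112 + 7
= 59767



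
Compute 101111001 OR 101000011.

OR: 1 when either bit is 1
  101111001
| 101000011
-----------
  101111011
Decimal: 377 | 323 = 379



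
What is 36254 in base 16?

Using repeated division by 16 (digits 10–15 are A–F):
36254 ÷ 16 = 2265 remainder 14 (E)
2265 ÷ 16 = 141 remainder 9
141 ÷ 16 = 8 remainder 13 (D)
8 ÷ 16 = 0 remainder 8
Reading remainders bottom to top: 8D9E



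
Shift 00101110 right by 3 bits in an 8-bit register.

Original: 00101110 (decimal 46)
Shift right by 3 positions
Drop the 3 low bits; fill with zeros on the left
Result: 00000101 (decimal 5)
Equivalent: 46 >> 3 = 46 ÷ 2^3 = 5



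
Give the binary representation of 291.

Using repeated division by 2:
291 ÷ 2 = 145 remainder 1
145 ÷ 2 = 72 remainder 1
72 ÷ 2 = 36 remainder 0
36 ÷ 2 = 18 remainder 0
18 ÷ 2 = 9 remainder 0
9 ÷ 2 = 4 remainder 1
4 ÷ 2 = 2 remainder 0
2 ÷ 2 = 1 remainder 0
1 ÷ 2 = 0 remainder 1
Reading remainders bottom to top: 100100011



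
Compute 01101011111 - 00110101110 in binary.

Method 1 - Direct subtraction (column by column from the right: bit − bit − borrow-in; if negative, add 2 and borrow 1 from the next column):
borrow: 01101000000
        01101011111
-       00110101110
-------------------
        00110110001

Method 2 - Add two's complement:
Two's complement of 00110101110: invert → 11001010001, add 1 → 11001010010
  01101011111
+ 11001010010
-------------
 100110110001  (end carry out of the top bit = 1)
Discarding the end carry: 00110110001
Decimal check:
  01101011111 = 512 + 256 + 64 + 16 + 8 + 4 + 2 + 1 = 863
  00110101110 = 256 + 128 + 32 + 8 + 4 + 2 = 430
  863 - 430 = 433, and 00110110001 = 256 + 128 + 32 + 16 + 1 = 433 ✓



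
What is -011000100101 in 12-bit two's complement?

Original: 011000100101
Step 1 - Invert all bits: 100111011010
Step 2 - Add 1: 100111011011
Verification: 011000100101 + 100111011011 = 1000000000000; discarding the end carry (carry out of the top bit) leaves the 12-bit value 000000000000, as required for x + (-x)



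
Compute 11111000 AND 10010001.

AND: 1 only when both bits are 1
  11111000
& 10010001
----------
  10010000
Decimal: 248 & 145 = 144



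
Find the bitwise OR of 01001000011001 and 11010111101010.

OR: 1 when either bit is 1
  01001000011001
| 11010111101010
----------------
  11011111111011
Decimal: 4633 | 13802 = 14331



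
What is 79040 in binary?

Using repeated division by 2:
79040 ÷ 2 = 39520 remainder 0
39520 ÷ 2 = 19760 remainder 0
19760 ÷ 2 = 9880 remainder 0
9880 ÷ 2 = 4940 remainder 0
4940 ÷ 2 = 2470 remainder 0
2470 ÷ 2 = 1235 remainder 0
1235 ÷ 2 = 617 remainder 1
617 ÷ 2 = 308 remainder 1
308 ÷ 2 = 154 remainder 0
154 ÷ 2 = 77 remainder 0
77 ÷ 2 = 38 remainder 1
38 ÷ 2 = 19 remainder 0
19 ÷ 2 = 9 remainder 1
9 ÷ 2 = 4 remainder 1
4 ÷ 2 = 2 remainder 0
2 ÷ 2 = 1 remainder 0
1 ÷ 2 = 0 remainder 1
Reading remainders bottom to top: 10011010011000000



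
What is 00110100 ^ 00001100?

XOR: 1 when bits differ
  00110100
^ 00001100
----------
  00111000
Decimal: 52 ^ 12 = 56



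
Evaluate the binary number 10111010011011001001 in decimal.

Sum of powers of 2 for each 1-bit:
2^0 + 2^3 + 2^6 + 2^7 + 2^9 + 2^10 + 2^13 + 2^15 + 2^16 + 2^17 + 2^19
= 1 + 8 + 64 + 128 + 512 + 1024 + 8192 + 32768 + 65536 + 131072 + 524288
= 763593



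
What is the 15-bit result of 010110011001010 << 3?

Original: 010110011001010 (decimal 11466)
Shift left by 3 positions
Append 3 zeros on the right and drop the 3 high bits that overflow the 15-bit width
Result: 110011001010000 (decimal 26192)
Equivalent: 11466 << 3 = 11466 × 2^3 = 91728, truncated to 15 bits = 26192



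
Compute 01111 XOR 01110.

XOR: 1 when bits differ
  01111
^ 01110
-------
  00001
Decimal: 15 ^ 14 = 1



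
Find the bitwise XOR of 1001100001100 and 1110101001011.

XOR: 1 when bits differ
  1001100001100
^ 1110101001011
---------------
  0111001000111
Decimal: 4876 ^ 7499 = 3655



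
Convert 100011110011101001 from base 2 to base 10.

Sum of powers of 2 for each 1-bit:
2^0 + 2^3 + 2^5 + 2^6 + 2^7 + 2^10 + 2^11 + 2^12 + 2^13 + 2^17
= 1 + 8 + 32 + 64 + 128 + 1024 + 2048 + 4096 + 8192 + 131072
= 146665



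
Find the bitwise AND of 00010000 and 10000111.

AND: 1 only when both bits are 1
  00010000
& 10000111
----------
  00000000
Decimal: 16 & 135 = 0



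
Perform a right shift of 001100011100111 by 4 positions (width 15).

Original: 001100011100111 (decimal 6375)
Shift right by 4 positions
Drop the 4 low bits; fill with zeros on the left
Result: 000000110001110 (decimal 398)
Equivalent: 6375 >> 4 = 6375 ÷ 2^4 = 398



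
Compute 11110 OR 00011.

OR: 1 when either bit is 1
  11110
| 00011
-------
  11111
Decimal: 30 | 3 = 31



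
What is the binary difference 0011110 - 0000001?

Method 1 - Direct subtraction (column by column from the right: bit − bit − borrow-in; if negative, add 2 and borrow 1 from the next column):
borrow: 0000010
        0011110
-       0000001
---------------
        0011101

Method 2 - Add two's complement:
Two's complement of 0000001: invert → 1111110, add 1 → 1111111
  0011110
+ 1111111
---------
 10011101  (end carry out of the top bit = 1)
Discarding the end carry: 0011101
Decimal check:
  0011110 = 16 + 8 + 4 + 2 = 30
  0000001 = 1
  30 - 1 = 29, and 0011101 = 16 + 8 + 4 + 1 = 29 ✓



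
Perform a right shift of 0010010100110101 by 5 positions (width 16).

Original: 0010010100110101 (decimal 9525)
Shift right by 5 positions
Drop the 5 low bits; fill with zeros on the left
Result: 0000000100101001 (decimal 297)
Equivalent: 9525 >> 5 = 9525 ÷ 2^5 = 297



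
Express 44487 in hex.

Using repeated division by 16 (digits 10–15 are A–F):
44487 ÷ 16 = 2780 remainder 7
2780 ÷ 16 = 173 remainder 12 (C)
173 ÷ 16 = 10 remainder 13 (D)
10 ÷ 16 = 0 remainder 10 (A)
Reading remainders bottom to top: ADC7



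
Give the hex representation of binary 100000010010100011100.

Group into 4-bit nibbles from right:
  0001 = 1
  0000 = 0
  0010 = 2
  0101 = 5
  0001 = 1
  1100 = C
Result: 10251C



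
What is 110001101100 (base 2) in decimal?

Sum of powers of 2 for each 1-bit:
2^2 + 2^3 + 2^5 + 2^6 + 2^10 + 2^11
= 4 + 8 + 32 + 64 + 1024 + 2048
= 3180



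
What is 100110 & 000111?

AND: 1 only when both bits are 1
  100110
& 000111
--------
  000110
Decimal: 38 & 7 = 6



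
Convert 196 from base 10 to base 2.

Using repeated division by 2:
196 ÷ 2 = 98 remainder 0
98 ÷ 2 = 49 remainder 0
49 ÷ 2 = 24 remainder 1
24 ÷ 2 = 12 remainder 0
12 ÷ 2 = 6 remainder 0
6 ÷ 2 = 3 remainder 0
3 ÷ 2 = 1 remainder 1
1 ÷ 2 = 0 remainder 1
Reading remainders bottom to top: 11000100



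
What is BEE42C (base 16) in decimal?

Expand by place value (powers of 16):
Digit values: B = 11, E = 14, C = 12
BEE42C = 11 × 16^5 + 14 × 16^4 + 14 × 16^3 + 4 × 16^2 + 2 × 16^1 + 12 × 16^0
= 11 × 1048576 + 14 × 65536 + 14 × 4096 + 4 × 256 + 2 × 16 + 12 × 1
= 11534336 + 917504 + 57344 + 1024 + 32 + 12
= 12510252



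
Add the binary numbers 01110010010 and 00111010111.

Add column by column from the right: bit + bit + carry-in; write the sum mod 2, carry 1 when the sum is 2 or 3.
carry:  11100101100
        01110010010
+       00111010111
-------------------
       010101101001
(the carry out of the leftmost column, 0, becomes the leading bit)
Decimal check:
  01110010010 = 512 + 256 + 128 + 16 + 2 = 914
  00111010111 = 256 + 128 + 64 + 16 + 4 + 2 + 1 = 471
  914 + 471 = 1385, and 010101101001 = 1024 + 256 + 64 + 32 + 8 + 1 = 1385 ✓



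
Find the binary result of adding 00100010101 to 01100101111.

Add column by column from the right: bit + bit + carry-in; write the sum mod 2, carry 1 when the sum is 2 or 3.
carry:  11001111110
        00100010101
+       01100101111
-------------------
       010001000100
(the carry out of the leftmost column, 0, becomes the leading bit)
Decimal check:
  00100010101 = 256 + 16 + 4 + 1 = 277
  01100101111 = 512 + 256 + 32 + 8 + 4 + 2 + 1 = 815
  277 + 815 = 1092, and 010001000100 = 1024 + 64 + 4 = 1092 ✓



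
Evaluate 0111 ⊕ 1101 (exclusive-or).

XOR: 1 when bits differ
  0111
^ 1101
------
  1010
Decimal: 7 ^ 13 = 10



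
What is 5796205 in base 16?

Using repeated division by 16 (digits 10–15 are A–F):
5796205 ÷ 16 = 362262 remainder 13 (D)
362262 ÷ 16 = 22641 remainder 6
22641 ÷ 16 = 1415 remainder 1
1415 ÷ 16 = 88 remainder 7
88 ÷ 16 = 5 remainder 8
5 ÷ 16 = 0 remainder 5
Reading remainders bottom to top: 58716D



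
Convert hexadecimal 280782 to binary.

Convert each hex digit to 4 bits:
  2 = 0010
  8 = 1000
  0 = 0000
  7 = 0111
  8 = 1000
  2 = 0010
Concatenate: 001010000000011110000010



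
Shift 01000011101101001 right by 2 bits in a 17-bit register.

Original: 01000011101101001 (decimal 34665)
Shift right by 2 positions
Drop the 2 low bits; fill with zeros on the left
Result: 00010000111011010 (decimal 8666)
Equivalent: 34665 >> 2 = 34665 ÷ 2^2 = 8666



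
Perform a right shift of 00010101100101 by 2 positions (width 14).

Original: 00010101100101 (decimal 1381)
Shift right by 2 positions
Drop the 2 low bits; fill with zeros on the left
Result: 00000101011001 (decimal 345)
Equivalent: 1381 >> 2 = 1381 ÷ 2^2 = 345



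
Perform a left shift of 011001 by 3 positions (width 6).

Original: 011001 (decimal 25)
Shift left by 3 positions
Append 3 zeros on the right and drop the 3 high bits that overflow the 6-bit width
Result: 001000 (decimal 8)
Equivalent: 25 << 3 = 25 × 2^3 = 200, truncated to 6 bits = 8



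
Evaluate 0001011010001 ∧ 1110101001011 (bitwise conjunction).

AND: 1 only when both bits are 1
  0001011010001
& 1110101001011
---------------
  0000001000001
Decimal: 721 & 7499 = 65



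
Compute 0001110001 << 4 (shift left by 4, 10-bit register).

Original: 0001110001 (decimal 113)
Shift left by 4 positions
Append 4 zeros on the right and drop the 4 high bits that overflow the 10-bit width
Result: 1100010000 (decimal 784)
Equivalent: 113 << 4 = 113 × 2^4 = 1808, truncated to 10 bits = 784



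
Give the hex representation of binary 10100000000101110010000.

Group into 4-bit nibbles from right:
  0101 = 5
  0000 = 0
  0000 = 0
  1011 = B
  1001 = 9
  0000 = 0
Result: 500B90



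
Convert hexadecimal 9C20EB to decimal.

Expand by place value (powers of 16):
Digit values: C = 12, E = 14, B = 11
9C20EB = 9 × 16^5 + 12 × 16^4 + 2 × 16^3 + 0 × 16^2 + 14 × 16^1 + 11 × 16^0
= 9 × 1048576 + 12 × 65536 + 2 × 4096 + 0 × 256 + 14 × 16 + 11 × 1
= 9437184 + 786432 + 8192 + 0 + 224 + 11
= 10232043



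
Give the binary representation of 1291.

Using repeated division by 2:
1291 ÷ 2 = 645 remainder 1
645 ÷ 2 = 322 remainder 1
322 ÷ 2 = 161 remainder 0
161 ÷ 2 = 80 remainder 1
80 ÷ 2 = 40 remainder 0
40 ÷ 2 = 20 remainder 0
20 ÷ 2 = 10 remainder 0
10 ÷ 2 = 5 remainder 0
5 ÷ 2 = 2 remainder 1
2 ÷ 2 = 1 remainder 0
1 ÷ 2 = 0 remainder 1
Reading remainders bottom to top: 10100001011



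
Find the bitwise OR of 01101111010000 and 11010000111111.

OR: 1 when either bit is 1
  01101111010000
| 11010000111111
----------------
  11111111111111
Decimal: 7120 | 13375 = 16383



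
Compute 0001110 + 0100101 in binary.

Add column by column from the right: bit + bit + carry-in; write the sum mod 2, carry 1 when the sum is 2 or 3.
carry:  0011000
        0001110
+       0100101
---------------
       00110011
(the carry out of the leftmost column, 0, becomes the leading bit)
Decimal check:
  0001110 = 8 + 4 + 2 = 14
  0100101 = 32 + 4 + 1 = 37
  14 + 37 = 51, and 00110011 = 32 + 16 + 2 + 1 = 51 ✓



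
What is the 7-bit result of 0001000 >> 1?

Original: 0001000 (decimal 8)
Shift right by 1 position
Drop the 1 low bit; fill with zero on the left
Result: 0000100 (decimal 4)
Equivalent: 8 >> 1 = 8 ÷ 2^1 = 4



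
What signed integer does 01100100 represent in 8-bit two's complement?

Binary: 01100100
Sign bit: 0 (non-negative)
Read directly as an unsigned value:
01100100 = 64 + 32 + 4 = 100
Value: 100



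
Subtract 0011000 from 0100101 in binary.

Method 1 - Direct subtraction (column by column from the right: bit − bit − borrow-in; if negative, add 2 and borrow 1 from the next column):
borrow: 0110000
        0100101
-       0011000
---------------
        0001101

Method 2 - Add two's complement:
Two's complement of 0011000: invert → 1100111, add 1 → 1101000
  0100101
+ 1101000
---------
 10001101  (end carry out of the top bit = 1)
Discarding the end carry: 0001101
Decimal check:
  0100101 = 32 + 4 + 1 = 37
  0011000 = 16 + 8 = 24
  37 - 24 = 13, and 0001101 = 8 + 4 + 1 = 13 ✓



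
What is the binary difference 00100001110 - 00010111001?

Method 1 - Direct subtraction (column by column from the right: bit − bit − borrow-in; if negative, add 2 and borrow 1 from the next column):
borrow: 00111100010
        00100001110
-       00010111001
-------------------
        00001010101

Method 2 - Add two's complement:
Two's complement of 00010111001: invert → 11101000110, add 1 → 11101000111
  00100001110
+ 11101000111
-------------
 100001010101  (end carry out of the top bit = 1)
Discarding the end carry: 00001010101
Decimal check:
  00100001110 = 256 + 8 + 4 + 2 = 270
  00010111001 = 128 + 32 + 16 + 8 + 1 = 185
  270 - 185 = 85, and 00001010101 = 64 + 16 + 4 + 1 = 85 ✓



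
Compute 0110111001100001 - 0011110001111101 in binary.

Method 1 - Direct subtraction (column by column from the right: bit − bit − borrow-in; if negative, add 2 and borrow 1 from the next column):
borrow: 0110001111111000
        0110111001100001
-       0011110001111101
------------------------
        0011000111100100

Method 2 - Add two's complement:
Two's complement of 0011110001111101: invert → 1100001110000010, add 1 → 1100001110000011
  0110111001100001
+ 1100001110000011
------------------
 10011000111100100  (end carry out of the top bit = 1)
Discarding the end carry: 0011000111100100
Decimal check:
  0110111001100001 = 16384 + 8192 + 2048 + 1024 + 512 + 64 + 32 + 1 = 28257
  0011110001111101 = 8192 + 4096 + 2048 + 1024 + 64 + 32 + 16 + 8 + 4 + 1 = 15485
  28257 - 15485 = 12772, and 0011000111100100 = 8192 + 4096 + 256 + 128 + 64 + 32 + 4 = 12772 ✓



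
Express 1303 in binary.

Using repeated division by 2:
1303 ÷ 2 = 651 remainder 1
651 ÷ 2 = 325 remainder 1
325 ÷ 2 = 162 remainder 1
162 ÷ 2 = 81 remainder 0
81 ÷ 2 = 40 remainder 1
40 ÷ 2 = 20 remainder 0
20 ÷ 2 = 10 remainder 0
10 ÷ 2 = 5 remainder 0
5 ÷ 2 = 2 remainder 1
2 ÷ 2 = 1 remainder 0
1 ÷ 2 = 0 remainder 1
Reading remainders bottom to top: 10100010111



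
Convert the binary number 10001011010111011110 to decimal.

Sum of powers of 2 for each 1-bit:
2^1 + 2^2 + 2^3 + 2^4 + 2^6 + 2^7 + 2^8 + 2^10 + 2^12 + 2^13 + 2^15 + 2^19
= 2 + 4 + 8 + 16 + 64 + 128 + 256 + 1024 + 4096 + 8192 + 32768 + 524288
= 570846



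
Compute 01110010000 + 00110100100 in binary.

Add column by column from the right: bit + bit + carry-in; write the sum mod 2, carry 1 when the sum is 2 or 3.
carry:  11100000000
        01110010000
+       00110100100
-------------------
       010100110100
(the carry out of the leftmost column, 0, becomes the leading bit)
Decimal check:
  01110010000 = 512 + 256 + 128 + 16 = 912
  00110100100 = 256 + 128 + 32 + 4 = 420
  912 + 420 = 1332, and 010100110100 = 1024 + 256 + 32 + 16 + 4 = 1332 ✓



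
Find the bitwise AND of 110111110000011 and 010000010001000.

AND: 1 only when both bits are 1
  110111110000011
& 010000010001000
-----------------
  010000010000000
Decimal: 28547 & 8328 = 8320



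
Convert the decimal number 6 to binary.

Using repeated division by 2:
6 ÷ 2 = 3 remainder 0
3 ÷ 2 = 1 remainder 1
1 ÷ 2 = 0 remainder 1
Reading remainders bottom to top: 110



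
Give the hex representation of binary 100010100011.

Group into 4-bit nibbles from right:
  1000 = 8
  1010 = A
  0011 = 3
Result: 8A3



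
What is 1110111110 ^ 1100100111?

XOR: 1 when bits differ
  1110111110
^ 1100100111
------------
  0010011001
Decimal: 958 ^ 807 = 153



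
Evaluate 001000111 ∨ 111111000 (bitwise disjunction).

OR: 1 when either bit is 1
  001000111
| 111111000
-----------
  111111111
Decimal: 71 | 504 = 511



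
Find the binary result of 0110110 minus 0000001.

Method 1 - Direct subtraction (column by column from the right: bit − bit − borrow-in; if negative, add 2 and borrow 1 from the next column):
borrow: 0000010
        0110110
-       0000001
---------------
        0110101

Method 2 - Add two's complement:
Two's complement of 0000001: invert → 1111110, add 1 → 1111111
  0110110
+ 1111111
---------
 10110101  (end carry out of the top bit = 1)
Discarding the end carry: 0110101
Decimal check:
  0110110 = 32 + 16 + 4 + 2 = 54
  0000001 = 1
  54 - 1 = 53, and 0110101 = 32 + 16 + 4 + 1 = 53 ✓



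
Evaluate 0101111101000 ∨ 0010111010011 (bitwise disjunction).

OR: 1 when either bit is 1
  0101111101000
| 0010111010011
---------------
  0111111111011
Decimal: 3048 | 1491 = 4091



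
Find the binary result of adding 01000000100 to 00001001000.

Add column by column from the right: bit + bit + carry-in; write the sum mod 2, carry 1 when the sum is 2 or 3.
carry:  00000000000
        01000000100
+       00001001000
-------------------
       001001001100
(the carry out of the leftmost column, 0, becomes the leading bit)
Decimal check:
  01000000100 = 512 + 4 = 516
  00001001000 = 64 + 8 = 72
  516 + 72 = 588, and 001001001100 = 512 + 64 + 8 + 4 = 588 ✓



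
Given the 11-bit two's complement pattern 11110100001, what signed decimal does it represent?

Binary: 11110100001
Sign bit: 1 (negative)
Invert: 00001011110
Add 1:  00001011111
Magnitude: 00001011111 = 64 + 16 + 8 + 4 + 2 + 1 = 95
Value: -95



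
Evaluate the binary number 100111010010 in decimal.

Sum of powers of 2 for each 1-bit:
2^1 + 2^4 + 2^6 + 2^7 + 2^8 + 2^11
= 2 + 16 + 64 + 128 + 256 + 2048
= 2514



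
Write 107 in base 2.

Using repeated division by 2:
107 ÷ 2 = 53 remainder 1
53 ÷ 2 = 26 remainder 1
26 ÷ 2 = 13 remainder 0
13 ÷ 2 = 6 remainder 1
6 ÷ 2 = 3 remainder 0
3 ÷ 2 = 1 remainder 1
1 ÷ 2 = 0 remainder 1
Reading remainders bottom to top: 1101011



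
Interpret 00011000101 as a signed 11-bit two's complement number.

Binary: 00011000101
Sign bit: 0 (non-negative)
Read directly as an unsigned value:
00011000101 = 128 + 64 + 4 + 1 = 197
Value: 197



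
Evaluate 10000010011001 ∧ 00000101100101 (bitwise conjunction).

AND: 1 only when both bits are 1
  10000010011001
& 00000101100101
----------------
  00000000000001
Decimal: 8345 & 357 = 1



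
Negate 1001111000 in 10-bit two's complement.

Original (sign bit 1, negative): 1001111000
Step 1 - Invert all bits: 0110000111
Step 2 - Add 1: 0110001000
Verification: 1001111000 + 0110001000 = 10000000000; discarding the end carry (carry out of the top bit) leaves the 10-bit value 0000000000, as required for x + (-x)



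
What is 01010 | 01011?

OR: 1 when either bit is 1
  01010
| 01011
-------
  01011
Decimal: 10 | 11 = 11



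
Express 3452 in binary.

Using repeated division by 2:
3452 ÷ 2 = 1726 remainder 0
1726 ÷ 2 = 863 remainder 0
863 ÷ 2 = 431 remainder 1
431 ÷ 2 = 215 remainder 1
215 ÷ 2 = 107 remainder 1
107 ÷ 2 = 53 remainder 1
53 ÷ 2 = 26 remainder 1
26 ÷ 2 = 13 remainder 0
13 ÷ 2 = 6 remainder 1
6 ÷ 2 = 3 remainder 0
3 ÷ 2 = 1 remainder 1
1 ÷ 2 = 0 remainder 1
Reading remainders bottom to top: 110101111100



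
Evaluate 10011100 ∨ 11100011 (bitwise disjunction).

OR: 1 when either bit is 1
  10011100
| 11100011
----------
  11111111
Decimal: 156 | 227 = 255



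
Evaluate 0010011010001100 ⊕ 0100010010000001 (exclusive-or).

XOR: 1 when bits differ
  0010011010001100
^ 0100010010000001
------------------
  0110001000001101
Decimal: 9868 ^ 17537 = 25101



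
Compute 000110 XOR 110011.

XOR: 1 when bits differ
  000110
^ 110011
--------
  110101
Decimal: 6 ^ 51 = 53



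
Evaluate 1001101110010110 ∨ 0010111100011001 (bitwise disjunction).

OR: 1 when either bit is 1
  1001101110010110
| 0010111100011001
------------------
  1011111110011111
Decimal: 39830 | 12057 = 49055



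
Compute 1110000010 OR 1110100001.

OR: 1 when either bit is 1
  1110000010
| 1110100001
------------
  1110100011
Decimal: 898 | 929 = 931



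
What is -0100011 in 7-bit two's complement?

Original: 0100011
Step 1 - Invert all bits: 1011100
Step 2 - Add 1: 1011101
Verification: 0100011 + 1011101 = 10000000; discarding the end carry (carry out of the top bit) leaves the 7-bit value 0000000, as required for x + (-x)



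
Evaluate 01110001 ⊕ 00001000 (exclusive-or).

XOR: 1 when bits differ
  01110001
^ 00001000
----------
  01111001
Decimal: 113 ^ 8 = 121



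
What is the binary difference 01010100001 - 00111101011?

Method 1 - Direct subtraction (column by column from the right: bit − bit − borrow-in; if negative, add 2 and borrow 1 from the next column):
borrow: 01111111100
        01010100001
-       00111101011
-------------------
        00010110110

Method 2 - Add two's complement:
Two's complement of 00111101011: invert → 11000010100, add 1 → 11000010101
  01010100001
+ 11000010101
-------------
 100010110110  (end carry out of the top bit = 1)
Discarding the end carry: 00010110110
Decimal check:
  01010100001 = 512 + 128 + 32 + 1 = 673
  00111101011 = 256 + 128 + 64 + 32 + 8 + 2 + 1 = 491
  673 - 491 = 182, and 00010110110 = 128 + 32 + 16 + 4 + 2 = 182 ✓



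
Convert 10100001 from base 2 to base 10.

Sum of powers of 2 for each 1-bit:
2^0 + 2^5 + 2^7
= 1 + 32 + 128
= 161



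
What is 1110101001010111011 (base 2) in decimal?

Sum of powers of 2 for each 1-bit:
2^0 + 2^1 + 2^3 + 2^4 + 2^5 + 2^7 + 2^9 + 2^12 + 2^14 + 2^16 + 2^17 + 2^18
= 1 + 2 + 8 + 16 + 32 + 128 + 512 + 4096 + 16384 + 65536 + 131072 + 262144
= 479931



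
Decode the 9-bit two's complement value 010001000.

Binary: 010001000
Sign bit: 0 (non-negative)
Read directly as an unsigned value:
010001000 = 128 + 8 = 136
Value: 136



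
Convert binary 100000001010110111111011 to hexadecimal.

Group into 4-bit nibbles from right:
  1000 = 8
  0000 = 0
  1010 = A
  1101 = D
  1111 = F
  1011 = B
Result: 80ADFB



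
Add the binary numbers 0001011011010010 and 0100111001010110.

Add column by column from the right: bit + bit + carry-in; write the sum mod 2, carry 1 when the sum is 2 or 3.
carry:  0011110110101100
        0001011011010010
+       0100111001010110
------------------------
       00110010100101000
(the carry out of the leftmost column, 0, becomes the leading bit)
Decimal check:
  0001011011010010 = 4096 + 1024 + 512 + 128 + 64 + 16 + 2 = 5842
  0100111001010110 = 16384 + 2048 + 1024 + 512 + 64 + 16 + 4 + 2 = 20054
  5842 + 20054 = 25896, and 00110010100101000 = 16384 + 8192 + 1024 + 256 + 32 + 8 = 25896 ✓



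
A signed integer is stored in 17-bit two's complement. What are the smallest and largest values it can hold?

For 17-bit two's complement:
Minimum: -2^16 = -65536
Maximum: 2^16 - 1 = 65535



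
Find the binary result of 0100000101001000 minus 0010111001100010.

Method 1 - Direct subtraction (column by column from the right: bit − bit − borrow-in; if negative, add 2 and borrow 1 from the next column):
borrow: 0111110111001100
        0100000101001000
-       0010111001100010
------------------------
        0001001011100110

Method 2 - Add two's complement:
Two's complement of 0010111001100010: invert → 1101000110011101, add 1 → 1101000110011110
  0100000101001000
+ 1101000110011110
------------------
 10001001011100110  (end carry out of the top bit = 1)
Discarding the end carry: 0001001011100110
Decimal check:
  0100000101001000 = 16384 + 256 + 64 + 8 = 16712
  0010111001100010 = 8192 + 2048 + 1024 + 512 + 64 + 32 + 2 = 11874
  16712 - 11874 = 4838, and 0001001011100110 = 4096 + 512 + 128 + 64 + 32 + 4 + 2 = 4838 ✓



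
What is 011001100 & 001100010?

AND: 1 only when both bits are 1
  011001100
& 001100010
-----------
  001000000
Decimal: 204 & 98 = 64



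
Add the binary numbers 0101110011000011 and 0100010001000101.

Add column by column from the right: bit + bit + carry-in; write the sum mod 2, carry 1 when the sum is 2 or 3.
carry:  1011100110001110
        0101110011000011
+       0100010001000101
------------------------
       01010000100001000
(the carry out of the leftmost column, 0, becomes the leading bit)
Decimal check:
  0101110011000011 = 16384 + 4096 + 2048 + 1024 + 128 + 64 + 2 + 1 = 23747
  0100010001000101 = 16384 + 1024 + 64 + 4 + 1 = 17477
  23747 + 17477 = 41224, and 01010000100001000 = 32768 + 8192 + 256 + 8 = 41224 ✓



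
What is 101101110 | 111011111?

OR: 1 when either bit is 1
  101101110
| 111011111
-----------
  111111111
Decimal: 366 | 479 = 511



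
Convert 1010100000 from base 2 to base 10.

Sum of powers of 2 for each 1-bit:
2^5 + 2^7 + 2^9
= 32 + 128 + 512
= 672



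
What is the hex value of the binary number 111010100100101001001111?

Group into 4-bit nibbles from right:
  1110 = E
  1010 = A
  0100 = 4
  1010 = A
  0100 = 4
  1111 = F
Result: EA4A4F



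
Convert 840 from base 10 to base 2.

Using repeated division by 2:
840 ÷ 2 = 420 remainder 0
420 ÷ 2 = 210 remainder 0
210 ÷ 2 = 105 remainder 0
105 ÷ 2 = 52 remainder 1
52 ÷ 2 = 26 remainder 0
26 ÷ 2 = 13 remainder 0
13 ÷ 2 = 6 remainder 1
6 ÷ 2 = 3 remainder 0
3 ÷ 2 = 1 remainder 1
1 ÷ 2 = 0 remainder 1
Reading remainders bottom to top: 1101001000



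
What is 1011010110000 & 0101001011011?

AND: 1 only when both bits are 1
  1011010110000
& 0101001011011
---------------
  0001000010000
Decimal: 5808 & 2651 = 528



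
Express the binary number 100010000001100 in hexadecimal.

Group into 4-bit nibbles from right:
  0100 = 4
  0100 = 4
  0000 = 0
  1100 = C
Result: 440C



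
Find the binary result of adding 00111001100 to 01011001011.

Add column by column from the right: bit + bit + carry-in; write the sum mod 2, carry 1 when the sum is 2 or 3.
carry:  11110010000
        00111001100
+       01011001011
-------------------
       010010010111
(the carry out of the leftmost column, 0, becomes the leading bit)
Decimal check:
  00111001100 = 256 + 128 + 64 + 8 + 4 = 460
  01011001011 = 512 + 128 + 64 + 8 + 2 + 1 = 715
  460 + 715 = 1175, and 010010010111 = 1024 + 128 + 16 + 4 + 2 + 1 = 1175 ✓



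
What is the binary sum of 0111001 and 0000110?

Add column by column from the right: bit + bit + carry-in; write the sum mod 2, carry 1 when the sum is 2 or 3.
carry:  0000000
        0111001
+       0000110
---------------
       00111111
(the carry out of the leftmost column, 0, becomes the leading bit)
Decimal check:
  0111001 = 32 + 16 + 8 + 1 = 57
  0000110 = 4 + 2 = 6
  57 + 6 = 63, and 00111111 = 32 + 16 + 8 + 4 + 2 + 1 = 63 ✓



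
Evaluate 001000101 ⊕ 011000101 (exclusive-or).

XOR: 1 when bits differ
  001000101
^ 011000101
-----------
  010000000
Decimal: 69 ^ 197 = 128



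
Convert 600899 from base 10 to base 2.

Using repeated division by 2:
600899 ÷ 2 = 300449 remainder 1
300449 ÷ 2 = 150224 remainder 1
150224 ÷ 2 = 75112 remainder 0
75112 ÷ 2 = 37556 remainder 0
37556 ÷ 2 = 18778 remainder 0
18778 ÷ 2 = 9389 remainder 0
9389 ÷ 2 = 4694 remainder 1
4694 ÷ 2 = 2347 remainder 0
2347 ÷ 2 = 1173 remainder 1
1173 ÷ 2 = 586 remainder 1
586 ÷ 2 = 293 remainder 0
293 ÷ 2 = 146 remainder 1
146 ÷ 2 = 73 remainder 0
73 ÷ 2 = 36 remainder 1
36 ÷ 2 = 18 remainder 0
18 ÷ 2 = 9 remainder 0
9 ÷ 2 = 4 remainder 1
4 ÷ 2 = 2 remainder 0
2 ÷ 2 = 1 remainder 0
1 ÷ 2 = 0 remainder 1
Reading remainders bottom to top: 10010010101101000011



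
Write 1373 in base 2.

Using repeated division by 2:
1373 ÷ 2 = 686 remainder 1
686 ÷ 2 = 343 remainder 0
343 ÷ 2 = 171 remainder 1
171 ÷ 2 = 85 remainder 1
85 ÷ 2 = 42 remainder 1
42 ÷ 2 = 21 remainder 0
21 ÷ 2 = 10 remainder 1
10 ÷ 2 = 5 remainder 0
5 ÷ 2 = 2 remainder 1
2 ÷ 2 = 1 remainder 0
1 ÷ 2 = 0 remainder 1
Reading remainders bottom to top: 10101011101



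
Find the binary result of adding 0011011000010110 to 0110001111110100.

Add column by column from the right: bit + bit + carry-in; write the sum mod 2, carry 1 when the sum is 2 or 3.
carry:  1100111111101000
        0011011000010110
+       0110001111110100
------------------------
       01001101000001010
(the carry out of the leftmost column, 0, becomes the leading bit)
Decimal check:
  0011011000010110 = 8192 + 4096 + 1024 + 512 + 16 + 4 + 2 = 13846
  0110001111110100 = 16384 + 8192 + 512 + 256 + 128 + 64 + 32 + 16 + 4 = 25588
  13846 + 25588 = 39434, and 01001101000001010 = 32768 + 4096 + 2048 + 512 + 8 + 2 = 39434 ✓



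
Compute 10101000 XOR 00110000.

XOR: 1 when bits differ
  10101000
^ 00110000
----------
  10011000
Decimal: 168 ^ 48 = 152



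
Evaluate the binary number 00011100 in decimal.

Sum of powers of 2 for each 1-bit:
2^2 + 2^3 + 2^4
= 4 + 8 + 16
= 28



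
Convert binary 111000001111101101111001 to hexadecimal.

Group into 4-bit nibbles from right:
  1110 = E
  0000 = 0
  1111 = F
  1011 = B
  0111 = 7
  1001 = 9
Result: E0FB79



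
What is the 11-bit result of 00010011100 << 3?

Original: 00010011100 (decimal 156)
Shift left by 3 positions
Append 3 zeros on the right
Result: 10011100000 (decimal 1248)
Equivalent: 156 << 3 = 156 × 2^3 = 1248



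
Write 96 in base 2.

Using repeated division by 2:
96 ÷ 2 = 48 remainder 0
48 ÷ 2 = 24 remainder 0
24 ÷ 2 = 12 remainder 0
12 ÷ 2 = 6 remainder 0
6 ÷ 2 = 3 remainder 0
3 ÷ 2 = 1 remainder 1
1 ÷ 2 = 0 remainder 1
Reading remainders bottom to top: 1100000



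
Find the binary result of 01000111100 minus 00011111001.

Method 1 - Direct subtraction (column by column from the right: bit − bit − borrow-in; if negative, add 2 and borrow 1 from the next column):
borrow: 01110000110
        01000111100
-       00011111001
-------------------
        00101000011

Method 2 - Add two's complement:
Two's complement of 00011111001: invert → 11100000110, add 1 → 11100000111
  01000111100
+ 11100000111
-------------
 100101000011  (end carry out of the top bit = 1)
Discarding the end carry: 00101000011
Decimal check:
  01000111100 = 512 + 32 + 16 + 8 + 4 = 572
  00011111001 = 128 + 64 + 32 + 16 + 8 + 1 = 249
  572 - 249 = 323, and 00101000011 = 256 + 64 + 2 + 1 = 323 ✓



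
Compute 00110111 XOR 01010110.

XOR: 1 when bits differ
  00110111
^ 01010110
----------
  01100001
Decimal: 55 ^ 86 = 97



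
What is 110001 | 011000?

OR: 1 when either bit is 1
  110001
| 011000
--------
  111001
Decimal: 49 | 24 = 57



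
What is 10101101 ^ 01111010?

XOR: 1 when bits differ
  10101101
^ 01111010
----------
  11010111
Decimal: 173 ^ 122 = 215



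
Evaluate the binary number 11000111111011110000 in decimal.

Sum of powers of 2 for each 1-bit:
2^4 + 2^5 + 2^6 + 2^7 + 2^9 + 2^10 + 2^11 + 2^12 + 2^13 + 2^14 + 2^18 + 2^19
= 16 + 32 + 64 + 128 + 512 + 1024 + 2048 + 4096 + 8192 + 16384 + 262144 + 524288
= 818928



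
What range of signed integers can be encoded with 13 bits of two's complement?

For 13-bit two's complement:
Minimum: -2^12 = -4096
Maximum: 2^12 - 1 = 4095



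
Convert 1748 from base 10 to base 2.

Using repeated division by 2:
1748 ÷ 2 = 874 remainder 0
874 ÷ 2 = 437 remainder 0
437 ÷ 2 = 218 remainder 1
218 ÷ 2 = 109 remainder 0
109 ÷ 2 = 54 remainder 1
54 ÷ 2 = 27 remainder 0
27 ÷ 2 = 13 remainder 1
13 ÷ 2 = 6 remainder 1
6 ÷ 2 = 3 remainder 0
3 ÷ 2 = 1 remainder 1
1 ÷ 2 = 0 remainder 1
Reading remainders bottom to top: 11011010100



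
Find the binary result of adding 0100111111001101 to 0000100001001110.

Add column by column from the right: bit + bit + carry-in; write the sum mod 2, carry 1 when the sum is 2 or 3.
carry:  0001111110011000
        0100111111001101
+       0000100001001110
------------------------
       00101100000011011
(the carry out of the leftmost column, 0, becomes the leading bit)
Decimal check:
  0100111111001101 = 16384 + 2048 + 1024 + 512 + 256 + 128 + 64 + 8 + 4 + 1 = 20429
  0000100001001110 = 2048 + 64 + 8 + 4 + 2 = 2126
  20429 + 2126 = 22555, and 00101100000011011 = 16384 + 4096 + 2048 + 16 + 8 + 2 + 1 = 22555 ✓



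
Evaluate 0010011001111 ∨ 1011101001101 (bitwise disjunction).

OR: 1 when either bit is 1
  0010011001111
| 1011101001101
---------------
  1011111001111
Decimal: 1231 | 5965 = 6095



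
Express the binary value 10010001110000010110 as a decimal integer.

Sum of powers of 2 for each 1-bit:
2^1 + 2^2 + 2^4 + 2^10 + 2^11 + 2^12 + 2^16 + 2^19
= 2 + 4 + 16 + 1024 + 2048 + 4096 + 65536 + 524288
= 597014



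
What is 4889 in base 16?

Using repeated division by 16 (digits 10–15 are A–F):
4889 ÷ 16 = 305 remainder 9
305 ÷ 16 = 19 remainder 1
19 ÷ 16 = 1 remainder 3
1 ÷ 16 = 0 remainder 1
Reading remainders bottom to top: 1319



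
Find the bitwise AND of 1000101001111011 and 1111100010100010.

AND: 1 only when both bits are 1
  1000101001111011
& 1111100010100010
------------------
  1000100000100010
Decimal: 35451 & 63650 = 34850



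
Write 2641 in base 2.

Using repeated division by 2:
2641 ÷ 2 = 1320 remainder 1
1320 ÷ 2 = 660 remainder 0
660 ÷ 2 = 330 remainder 0
330 ÷ 2 = 165 remainder 0
165 ÷ 2 = 82 remainder 1
82 ÷ 2 = 41 remainder 0
41 ÷ 2 = 20 remainder 1
20 ÷ 2 = 10 remainder 0
10 ÷ 2 = 5 remainder 0
5 ÷ 2 = 2 remainder 1
2 ÷ 2 = 1 remainder 0
1 ÷ 2 = 0 remainder 1
Reading remainders bottom to top: 101001010001



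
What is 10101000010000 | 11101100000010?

OR: 1 when either bit is 1
  10101000010000
| 11101100000010
----------------
  11101100010010
Decimal: 10768 | 15106 = 15122



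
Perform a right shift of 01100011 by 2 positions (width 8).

Original: 01100011 (decimal 99)
Shift right by 2 positions
Drop the 2 low bits; fill with zeros on the left
Result: 00011000 (decimal 24)
Equivalent: 99 >> 2 = 99 ÷ 2^2 = 24



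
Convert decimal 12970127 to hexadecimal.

Using repeated division by 16 (digits 10–15 are A–F):
12970127 ÷ 16 = 810632 remainder 15 (F)
810632 ÷ 16 = 50664 remainder 8
50664 ÷ 16 = 3166 remainder 8
3166 ÷ 16 = 197 remainder 14 (E)
197 ÷ 16 = 12 remainder 5
12 ÷ 16 = 0 remainder 12 (C)
Reading remainders bottom to top: C5E88F



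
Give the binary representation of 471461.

Using repeated division by 2:
471461 ÷ 2 = 235730 remainder 1
235730 ÷ 2 = 117865 remainder 0
117865 ÷ 2 = 58932 remainder 1
58932 ÷ 2 = 29466 remainder 0
29466 ÷ 2 = 14733 remainder 0
14733 ÷ 2 = 7366 remainder 1
7366 ÷ 2 = 3683 remainder 0
3683 ÷ 2 = 1841 remainder 1
1841 ÷ 2 = 920 remainder 1
920 ÷ 2 = 460 remainder 0
460 ÷ 2 = 230 remainder 0
230 ÷ 2 = 115 remainder 0
115 ÷ 2 = 57 remainder 1
57 ÷ 2 = 28 remainder 1
28 ÷ 2 = 14 remainder 0
14 ÷ 2 = 7 remainder 0
7 ÷ 2 = 3 remainder 1
3 ÷ 2 = 1 remainder 1
1 ÷ 2 = 0 remainder 1
Reading remainders bottom to top: 1110011000110100101

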